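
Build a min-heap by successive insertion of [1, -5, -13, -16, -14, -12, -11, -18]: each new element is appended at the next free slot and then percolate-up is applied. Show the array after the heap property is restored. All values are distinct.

[-18, -16, -12, -14, -13, -5, -11, 1]

Insert 1:
  append 1 at index 0 → [1] (no swap needed)
Insert -5:
  append -5 at index 1 → [1, -5]
  -5 < parent 1 at index 0, swap → [-5, 1]
Insert -13:
  append -13 at index 2 → [-5, 1, -13]
  -13 < parent -5 at index 0, swap → [-13, 1, -5]
Insert -16:
  append -16 at index 3 → [-13, 1, -5, -16]
  -16 < parent 1 at index 1, swap → [-13, -16, -5, 1]
  -16 < parent -13 at index 0, swap → [-16, -13, -5, 1]
Insert -14:
  append -14 at index 4 → [-16, -13, -5, 1, -14]
  -14 < parent -13 at index 1, swap → [-16, -14, -5, 1, -13]
Insert -12:
  append -12 at index 5 → [-16, -14, -5, 1, -13, -12]
  -12 < parent -5 at index 2, swap → [-16, -14, -12, 1, -13, -5]
Insert -11:
  append -11 at index 6 → [-16, -14, -12, 1, -13, -5, -11] (no swap needed)
Insert -18:
  append -18 at index 7 → [-16, -14, -12, 1, -13, -5, -11, -18]
  -18 < parent 1 at index 3, swap → [-16, -14, -12, -18, -13, -5, -11, 1]
  -18 < parent -14 at index 1, swap → [-16, -18, -12, -14, -13, -5, -11, 1]
  -18 < parent -16 at index 0, swap → [-18, -16, -12, -14, -13, -5, -11, 1]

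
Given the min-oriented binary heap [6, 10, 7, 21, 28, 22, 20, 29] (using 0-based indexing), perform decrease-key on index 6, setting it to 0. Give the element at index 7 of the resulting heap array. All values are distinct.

29

set index 6 from 20 to 0 → [6, 10, 7, 21, 28, 22, 0, 29]
0 < parent 7 at index 2, swap → [6, 10, 0, 21, 28, 22, 7, 29]
0 < parent 6 at index 0, swap → [0, 10, 6, 21, 28, 22, 7, 29]
resulting array: [0, 10, 6, 21, 28, 22, 7, 29]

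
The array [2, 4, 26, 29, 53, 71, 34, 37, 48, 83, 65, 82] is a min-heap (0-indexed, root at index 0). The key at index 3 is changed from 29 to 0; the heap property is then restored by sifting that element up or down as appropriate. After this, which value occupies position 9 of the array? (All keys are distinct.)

set index 3 from 29 to 0 → [2, 4, 26, 0, 53, 71, 34, 37, 48, 83, 65, 82]
0 < parent 4 at index 1, swap → [2, 0, 26, 4, 53, 71, 34, 37, 48, 83, 65, 82]
0 < parent 2 at index 0, swap → [0, 2, 26, 4, 53, 71, 34, 37, 48, 83, 65, 82]
resulting array: [0, 2, 26, 4, 53, 71, 34, 37, 48, 83, 65, 82]

83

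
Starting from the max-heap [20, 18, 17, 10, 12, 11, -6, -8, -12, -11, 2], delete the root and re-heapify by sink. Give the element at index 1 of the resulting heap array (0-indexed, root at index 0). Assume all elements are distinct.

12

remove root 20; move last element 2 to root → [2, 18, 17, 10, 12, 11, -6, -8, -12, -11]
2 vs larger child 18 at index 1, swap → [18, 2, 17, 10, 12, 11, -6, -8, -12, -11]
2 vs larger child 12 at index 4, swap → [18, 12, 17, 10, 2, 11, -6, -8, -12, -11]
resulting array: [18, 12, 17, 10, 2, 11, -6, -8, -12, -11]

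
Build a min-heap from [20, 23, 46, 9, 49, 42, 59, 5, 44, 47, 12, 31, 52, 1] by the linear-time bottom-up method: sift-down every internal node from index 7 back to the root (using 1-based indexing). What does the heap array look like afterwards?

[1, 5, 20, 9, 12, 31, 46, 23, 44, 47, 49, 42, 52, 59]

sift down from index 7:
  59 vs only child 1 at index 14, swap → [20, 23, 46, 9, 49, 42, 1, 5, 44, 47, 12, 31, 52, 59]
sift down from index 6:
  42 vs smaller child 31 at index 12, swap → [20, 23, 46, 9, 49, 31, 1, 5, 44, 47, 12, 42, 52, 59]
sift down from index 5:
  49 vs smaller child 12 at index 11, swap → [20, 23, 46, 9, 12, 31, 1, 5, 44, 47, 49, 42, 52, 59]
sift down from index 4:
  9 vs smaller child 5 at index 8, swap → [20, 23, 46, 5, 12, 31, 1, 9, 44, 47, 49, 42, 52, 59]
sift down from index 3:
  46 vs smaller child 1 at index 7, swap → [20, 23, 1, 5, 12, 31, 46, 9, 44, 47, 49, 42, 52, 59]
sift down from index 2:
  23 vs smaller child 5 at index 4, swap → [20, 5, 1, 23, 12, 31, 46, 9, 44, 47, 49, 42, 52, 59]
  23 vs smaller child 9 at index 8, swap → [20, 5, 1, 9, 12, 31, 46, 23, 44, 47, 49, 42, 52, 59]
sift down from index 1:
  20 vs smaller child 1 at index 3, swap → [1, 5, 20, 9, 12, 31, 46, 23, 44, 47, 49, 42, 52, 59]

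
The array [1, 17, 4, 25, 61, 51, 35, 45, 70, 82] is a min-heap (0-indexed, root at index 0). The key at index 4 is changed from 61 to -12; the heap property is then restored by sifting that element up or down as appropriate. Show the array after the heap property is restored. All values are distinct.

set index 4 from 61 to -12 → [1, 17, 4, 25, -12, 51, 35, 45, 70, 82]
-12 < parent 17 at index 1, swap → [1, -12, 4, 25, 17, 51, 35, 45, 70, 82]
-12 < parent 1 at index 0, swap → [-12, 1, 4, 25, 17, 51, 35, 45, 70, 82]

[-12, 1, 4, 25, 17, 51, 35, 45, 70, 82]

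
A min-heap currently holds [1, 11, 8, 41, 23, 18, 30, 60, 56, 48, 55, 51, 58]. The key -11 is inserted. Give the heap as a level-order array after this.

[-11, 11, 1, 41, 23, 18, 8, 60, 56, 48, 55, 51, 58, 30]

append -11 at index 13 → [1, 11, 8, 41, 23, 18, 30, 60, 56, 48, 55, 51, 58, -11]
-11 < parent 30 at index 6, swap → [1, 11, 8, 41, 23, 18, -11, 60, 56, 48, 55, 51, 58, 30]
-11 < parent 8 at index 2, swap → [1, 11, -11, 41, 23, 18, 8, 60, 56, 48, 55, 51, 58, 30]
-11 < parent 1 at index 0, swap → [-11, 11, 1, 41, 23, 18, 8, 60, 56, 48, 55, 51, 58, 30]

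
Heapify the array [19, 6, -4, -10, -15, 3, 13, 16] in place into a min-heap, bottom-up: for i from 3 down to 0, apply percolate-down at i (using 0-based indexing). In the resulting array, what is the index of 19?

7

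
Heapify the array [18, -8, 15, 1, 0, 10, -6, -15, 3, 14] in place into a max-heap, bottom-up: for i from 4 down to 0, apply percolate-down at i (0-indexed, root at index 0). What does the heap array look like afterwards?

sift down from index 4:
  0 vs only child 14 at index 9, swap → [18, -8, 15, 1, 14, 10, -6, -15, 3, 0]
sift down from index 3:
  1 vs larger child 3 at index 8, swap → [18, -8, 15, 3, 14, 10, -6, -15, 1, 0]
sift down from index 2: already satisfies heap property
sift down from index 1:
  -8 vs larger child 14 at index 4, swap → [18, 14, 15, 3, -8, 10, -6, -15, 1, 0]
  -8 vs only child 0 at index 9, swap → [18, 14, 15, 3, 0, 10, -6, -15, 1, -8]
sift down from index 0: already satisfies heap property

[18, 14, 15, 3, 0, 10, -6, -15, 1, -8]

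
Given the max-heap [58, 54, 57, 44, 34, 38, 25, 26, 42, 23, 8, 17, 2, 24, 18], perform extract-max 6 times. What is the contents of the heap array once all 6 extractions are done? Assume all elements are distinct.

[34, 26, 25, 24, 23, 18, 8, 2, 17]

extract-max #1 returns 58:
  remove root 58; move last element 18 to root → [18, 54, 57, 44, 34, 38, 25, 26, 42, 23, 8, 17, 2, 24]
  18 vs larger child 57 at index 2, swap → [57, 54, 18, 44, 34, 38, 25, 26, 42, 23, 8, 17, 2, 24]
  18 vs larger child 38 at index 5, swap → [57, 54, 38, 44, 34, 18, 25, 26, 42, 23, 8, 17, 2, 24]
extract-max #2 returns 57:
  remove root 57; move last element 24 to root → [24, 54, 38, 44, 34, 18, 25, 26, 42, 23, 8, 17, 2]
  24 vs larger child 54 at index 1, swap → [54, 24, 38, 44, 34, 18, 25, 26, 42, 23, 8, 17, 2]
  24 vs larger child 44 at index 3, swap → [54, 44, 38, 24, 34, 18, 25, 26, 42, 23, 8, 17, 2]
  24 vs larger child 42 at index 8, swap → [54, 44, 38, 42, 34, 18, 25, 26, 24, 23, 8, 17, 2]
extract-max #3 returns 54:
  remove root 54; move last element 2 to root → [2, 44, 38, 42, 34, 18, 25, 26, 24, 23, 8, 17]
  2 vs larger child 44 at index 1, swap → [44, 2, 38, 42, 34, 18, 25, 26, 24, 23, 8, 17]
  2 vs larger child 42 at index 3, swap → [44, 42, 38, 2, 34, 18, 25, 26, 24, 23, 8, 17]
  2 vs larger child 26 at index 7, swap → [44, 42, 38, 26, 34, 18, 25, 2, 24, 23, 8, 17]
extract-max #4 returns 44:
  remove root 44; move last element 17 to root → [17, 42, 38, 26, 34, 18, 25, 2, 24, 23, 8]
  17 vs larger child 42 at index 1, swap → [42, 17, 38, 26, 34, 18, 25, 2, 24, 23, 8]
  17 vs larger child 34 at index 4, swap → [42, 34, 38, 26, 17, 18, 25, 2, 24, 23, 8]
  17 vs larger child 23 at index 9, swap → [42, 34, 38, 26, 23, 18, 25, 2, 24, 17, 8]
extract-max #5 returns 42:
  remove root 42; move last element 8 to root → [8, 34, 38, 26, 23, 18, 25, 2, 24, 17]
  8 vs larger child 38 at index 2, swap → [38, 34, 8, 26, 23, 18, 25, 2, 24, 17]
  8 vs larger child 25 at index 6, swap → [38, 34, 25, 26, 23, 18, 8, 2, 24, 17]
extract-max #6 returns 38:
  remove root 38; move last element 17 to root → [17, 34, 25, 26, 23, 18, 8, 2, 24]
  17 vs larger child 34 at index 1, swap → [34, 17, 25, 26, 23, 18, 8, 2, 24]
  17 vs larger child 26 at index 3, swap → [34, 26, 25, 17, 23, 18, 8, 2, 24]
  17 vs larger child 24 at index 8, swap → [34, 26, 25, 24, 23, 18, 8, 2, 17]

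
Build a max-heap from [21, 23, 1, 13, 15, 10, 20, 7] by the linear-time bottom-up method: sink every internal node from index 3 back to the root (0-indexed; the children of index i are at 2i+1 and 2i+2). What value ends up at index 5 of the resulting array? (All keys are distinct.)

10

sift down from index 3: already satisfies heap property
sift down from index 2:
  1 vs larger child 20 at index 6, swap → [21, 23, 20, 13, 15, 10, 1, 7]
sift down from index 1: already satisfies heap property
sift down from index 0:
  21 vs larger child 23 at index 1, swap → [23, 21, 20, 13, 15, 10, 1, 7]
resulting array: [23, 21, 20, 13, 15, 10, 1, 7]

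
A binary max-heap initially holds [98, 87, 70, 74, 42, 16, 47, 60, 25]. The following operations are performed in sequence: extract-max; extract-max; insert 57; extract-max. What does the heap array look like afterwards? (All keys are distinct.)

extract-max → returns 98:
  remove root 98; move last element 25 to root → [25, 87, 70, 74, 42, 16, 47, 60]
  25 vs larger child 87 at index 1, swap → [87, 25, 70, 74, 42, 16, 47, 60]
  25 vs larger child 74 at index 3, swap → [87, 74, 70, 25, 42, 16, 47, 60]
  25 vs only child 60 at index 7, swap → [87, 74, 70, 60, 42, 16, 47, 25]
extract-max → returns 87:
  remove root 87; move last element 25 to root → [25, 74, 70, 60, 42, 16, 47]
  25 vs larger child 74 at index 1, swap → [74, 25, 70, 60, 42, 16, 47]
  25 vs larger child 60 at index 3, swap → [74, 60, 70, 25, 42, 16, 47]
insert 57:
  append 57 at index 7 → [74, 60, 70, 25, 42, 16, 47, 57]
  57 > parent 25 at index 3, swap → [74, 60, 70, 57, 42, 16, 47, 25]
extract-max → returns 74:
  remove root 74; move last element 25 to root → [25, 60, 70, 57, 42, 16, 47]
  25 vs larger child 70 at index 2, swap → [70, 60, 25, 57, 42, 16, 47]
  25 vs larger child 47 at index 6, swap → [70, 60, 47, 57, 42, 16, 25]

[70, 60, 47, 57, 42, 16, 25]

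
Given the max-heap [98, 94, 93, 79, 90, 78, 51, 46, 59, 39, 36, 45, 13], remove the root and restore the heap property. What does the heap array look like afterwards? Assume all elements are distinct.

remove root 98; move last element 13 to root → [13, 94, 93, 79, 90, 78, 51, 46, 59, 39, 36, 45]
13 vs larger child 94 at index 1, swap → [94, 13, 93, 79, 90, 78, 51, 46, 59, 39, 36, 45]
13 vs larger child 90 at index 4, swap → [94, 90, 93, 79, 13, 78, 51, 46, 59, 39, 36, 45]
13 vs larger child 39 at index 9, swap → [94, 90, 93, 79, 39, 78, 51, 46, 59, 13, 36, 45]

[94, 90, 93, 79, 39, 78, 51, 46, 59, 13, 36, 45]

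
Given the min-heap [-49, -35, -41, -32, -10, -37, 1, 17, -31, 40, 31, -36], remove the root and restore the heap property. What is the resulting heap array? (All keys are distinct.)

[-41, -35, -37, -32, -10, -36, 1, 17, -31, 40, 31]

remove root -49; move last element -36 to root → [-36, -35, -41, -32, -10, -37, 1, 17, -31, 40, 31]
-36 vs smaller child -41 at index 2, swap → [-41, -35, -36, -32, -10, -37, 1, 17, -31, 40, 31]
-36 vs smaller child -37 at index 5, swap → [-41, -35, -37, -32, -10, -36, 1, 17, -31, 40, 31]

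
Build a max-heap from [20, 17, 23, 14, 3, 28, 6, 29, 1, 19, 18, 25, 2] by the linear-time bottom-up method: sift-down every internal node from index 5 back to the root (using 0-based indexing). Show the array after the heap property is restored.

sift down from index 5: already satisfies heap property
sift down from index 4:
  3 vs larger child 19 at index 9, swap → [20, 17, 23, 14, 19, 28, 6, 29, 1, 3, 18, 25, 2]
sift down from index 3:
  14 vs larger child 29 at index 7, swap → [20, 17, 23, 29, 19, 28, 6, 14, 1, 3, 18, 25, 2]
sift down from index 2:
  23 vs larger child 28 at index 5, swap → [20, 17, 28, 29, 19, 23, 6, 14, 1, 3, 18, 25, 2]
  23 vs larger child 25 at index 11, swap → [20, 17, 28, 29, 19, 25, 6, 14, 1, 3, 18, 23, 2]
sift down from index 1:
  17 vs larger child 29 at index 3, swap → [20, 29, 28, 17, 19, 25, 6, 14, 1, 3, 18, 23, 2]
sift down from index 0:
  20 vs larger child 29 at index 1, swap → [29, 20, 28, 17, 19, 25, 6, 14, 1, 3, 18, 23, 2]

[29, 20, 28, 17, 19, 25, 6, 14, 1, 3, 18, 23, 2]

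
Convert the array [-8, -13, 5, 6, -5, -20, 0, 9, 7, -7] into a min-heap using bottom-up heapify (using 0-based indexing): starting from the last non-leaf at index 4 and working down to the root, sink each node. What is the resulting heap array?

[-20, -13, -8, 6, -7, 5, 0, 9, 7, -5]

sift down from index 4:
  -5 vs only child -7 at index 9, swap → [-8, -13, 5, 6, -7, -20, 0, 9, 7, -5]
sift down from index 3: already satisfies heap property
sift down from index 2:
  5 vs smaller child -20 at index 5, swap → [-8, -13, -20, 6, -7, 5, 0, 9, 7, -5]
sift down from index 1: already satisfies heap property
sift down from index 0:
  -8 vs smaller child -20 at index 2, swap → [-20, -13, -8, 6, -7, 5, 0, 9, 7, -5]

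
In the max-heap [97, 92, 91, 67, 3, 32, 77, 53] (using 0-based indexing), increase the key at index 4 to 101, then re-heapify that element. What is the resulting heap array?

set index 4 from 3 to 101 → [97, 92, 91, 67, 101, 32, 77, 53]
101 > parent 92 at index 1, swap → [97, 101, 91, 67, 92, 32, 77, 53]
101 > parent 97 at index 0, swap → [101, 97, 91, 67, 92, 32, 77, 53]

[101, 97, 91, 67, 92, 32, 77, 53]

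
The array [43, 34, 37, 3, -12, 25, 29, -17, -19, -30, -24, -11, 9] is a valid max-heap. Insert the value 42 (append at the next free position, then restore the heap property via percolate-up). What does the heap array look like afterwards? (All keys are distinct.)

append 42 at index 13 → [43, 34, 37, 3, -12, 25, 29, -17, -19, -30, -24, -11, 9, 42]
42 > parent 29 at index 6, swap → [43, 34, 37, 3, -12, 25, 42, -17, -19, -30, -24, -11, 9, 29]
42 > parent 37 at index 2, swap → [43, 34, 42, 3, -12, 25, 37, -17, -19, -30, -24, -11, 9, 29]

[43, 34, 42, 3, -12, 25, 37, -17, -19, -30, -24, -11, 9, 29]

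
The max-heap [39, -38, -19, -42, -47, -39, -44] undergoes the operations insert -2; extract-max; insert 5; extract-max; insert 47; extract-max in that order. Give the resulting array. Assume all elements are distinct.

[-2, -38, -19, -42, -47, -39, -44]

insert -2:
  append -2 at index 7 → [39, -38, -19, -42, -47, -39, -44, -2]
  -2 > parent -42 at index 3, swap → [39, -38, -19, -2, -47, -39, -44, -42]
  -2 > parent -38 at index 1, swap → [39, -2, -19, -38, -47, -39, -44, -42]
extract-max → returns 39:
  remove root 39; move last element -42 to root → [-42, -2, -19, -38, -47, -39, -44]
  -42 vs larger child -2 at index 1, swap → [-2, -42, -19, -38, -47, -39, -44]
  -42 vs larger child -38 at index 3, swap → [-2, -38, -19, -42, -47, -39, -44]
insert 5:
  append 5 at index 7 → [-2, -38, -19, -42, -47, -39, -44, 5]
  5 > parent -42 at index 3, swap → [-2, -38, -19, 5, -47, -39, -44, -42]
  5 > parent -38 at index 1, swap → [-2, 5, -19, -38, -47, -39, -44, -42]
  5 > parent -2 at index 0, swap → [5, -2, -19, -38, -47, -39, -44, -42]
extract-max → returns 5:
  remove root 5; move last element -42 to root → [-42, -2, -19, -38, -47, -39, -44]
  -42 vs larger child -2 at index 1, swap → [-2, -42, -19, -38, -47, -39, -44]
  -42 vs larger child -38 at index 3, swap → [-2, -38, -19, -42, -47, -39, -44]
insert 47:
  append 47 at index 7 → [-2, -38, -19, -42, -47, -39, -44, 47]
  47 > parent -42 at index 3, swap → [-2, -38, -19, 47, -47, -39, -44, -42]
  47 > parent -38 at index 1, swap → [-2, 47, -19, -38, -47, -39, -44, -42]
  47 > parent -2 at index 0, swap → [47, -2, -19, -38, -47, -39, -44, -42]
extract-max → returns 47:
  remove root 47; move last element -42 to root → [-42, -2, -19, -38, -47, -39, -44]
  -42 vs larger child -2 at index 1, swap → [-2, -42, -19, -38, -47, -39, -44]
  -42 vs larger child -38 at index 3, swap → [-2, -38, -19, -42, -47, -39, -44]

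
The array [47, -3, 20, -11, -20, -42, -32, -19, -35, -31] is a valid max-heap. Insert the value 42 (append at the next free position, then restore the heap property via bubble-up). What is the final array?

[47, 42, 20, -11, -3, -42, -32, -19, -35, -31, -20]

append 42 at index 10 → [47, -3, 20, -11, -20, -42, -32, -19, -35, -31, 42]
42 > parent -20 at index 4, swap → [47, -3, 20, -11, 42, -42, -32, -19, -35, -31, -20]
42 > parent -3 at index 1, swap → [47, 42, 20, -11, -3, -42, -32, -19, -35, -31, -20]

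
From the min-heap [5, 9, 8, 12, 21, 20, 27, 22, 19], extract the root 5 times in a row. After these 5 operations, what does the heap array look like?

extract-min #1 returns 5:
  remove root 5; move last element 19 to root → [19, 9, 8, 12, 21, 20, 27, 22]
  19 vs smaller child 8 at index 2, swap → [8, 9, 19, 12, 21, 20, 27, 22]
extract-min #2 returns 8:
  remove root 8; move last element 22 to root → [22, 9, 19, 12, 21, 20, 27]
  22 vs smaller child 9 at index 1, swap → [9, 22, 19, 12, 21, 20, 27]
  22 vs smaller child 12 at index 3, swap → [9, 12, 19, 22, 21, 20, 27]
extract-min #3 returns 9:
  remove root 9; move last element 27 to root → [27, 12, 19, 22, 21, 20]
  27 vs smaller child 12 at index 1, swap → [12, 27, 19, 22, 21, 20]
  27 vs smaller child 21 at index 4, swap → [12, 21, 19, 22, 27, 20]
extract-min #4 returns 12:
  remove root 12; move last element 20 to root → [20, 21, 19, 22, 27]
  20 vs smaller child 19 at index 2, swap → [19, 21, 20, 22, 27]
extract-min #5 returns 19:
  remove root 19; move last element 27 to root → [27, 21, 20, 22]
  27 vs smaller child 20 at index 2, swap → [20, 21, 27, 22]

[20, 21, 27, 22]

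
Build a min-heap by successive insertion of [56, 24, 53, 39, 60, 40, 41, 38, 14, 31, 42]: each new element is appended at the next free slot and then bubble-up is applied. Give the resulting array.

[14, 24, 40, 38, 31, 53, 41, 56, 39, 60, 42]

Insert 56:
  append 56 at index 0 → [56] (no swap needed)
Insert 24:
  append 24 at index 1 → [56, 24]
  24 < parent 56 at index 0, swap → [24, 56]
Insert 53:
  append 53 at index 2 → [24, 56, 53] (no swap needed)
Insert 39:
  append 39 at index 3 → [24, 56, 53, 39]
  39 < parent 56 at index 1, swap → [24, 39, 53, 56]
Insert 60:
  append 60 at index 4 → [24, 39, 53, 56, 60] (no swap needed)
Insert 40:
  append 40 at index 5 → [24, 39, 53, 56, 60, 40]
  40 < parent 53 at index 2, swap → [24, 39, 40, 56, 60, 53]
Insert 41:
  append 41 at index 6 → [24, 39, 40, 56, 60, 53, 41] (no swap needed)
Insert 38:
  append 38 at index 7 → [24, 39, 40, 56, 60, 53, 41, 38]
  38 < parent 56 at index 3, swap → [24, 39, 40, 38, 60, 53, 41, 56]
  38 < parent 39 at index 1, swap → [24, 38, 40, 39, 60, 53, 41, 56]
Insert 14:
  append 14 at index 8 → [24, 38, 40, 39, 60, 53, 41, 56, 14]
  14 < parent 39 at index 3, swap → [24, 38, 40, 14, 60, 53, 41, 56, 39]
  14 < parent 38 at index 1, swap → [24, 14, 40, 38, 60, 53, 41, 56, 39]
  14 < parent 24 at index 0, swap → [14, 24, 40, 38, 60, 53, 41, 56, 39]
Insert 31:
  append 31 at index 9 → [14, 24, 40, 38, 60, 53, 41, 56, 39, 31]
  31 < parent 60 at index 4, swap → [14, 24, 40, 38, 31, 53, 41, 56, 39, 60]
Insert 42:
  append 42 at index 10 → [14, 24, 40, 38, 31, 53, 41, 56, 39, 60, 42] (no swap needed)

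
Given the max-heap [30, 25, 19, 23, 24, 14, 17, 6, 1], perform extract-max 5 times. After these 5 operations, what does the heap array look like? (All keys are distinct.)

extract-max #1 returns 30:
  remove root 30; move last element 1 to root → [1, 25, 19, 23, 24, 14, 17, 6]
  1 vs larger child 25 at index 1, swap → [25, 1, 19, 23, 24, 14, 17, 6]
  1 vs larger child 24 at index 4, swap → [25, 24, 19, 23, 1, 14, 17, 6]
extract-max #2 returns 25:
  remove root 25; move last element 6 to root → [6, 24, 19, 23, 1, 14, 17]
  6 vs larger child 24 at index 1, swap → [24, 6, 19, 23, 1, 14, 17]
  6 vs larger child 23 at index 3, swap → [24, 23, 19, 6, 1, 14, 17]
extract-max #3 returns 24:
  remove root 24; move last element 17 to root → [17, 23, 19, 6, 1, 14]
  17 vs larger child 23 at index 1, swap → [23, 17, 19, 6, 1, 14]
extract-max #4 returns 23:
  remove root 23; move last element 14 to root → [14, 17, 19, 6, 1]
  14 vs larger child 19 at index 2, swap → [19, 17, 14, 6, 1]
extract-max #5 returns 19:
  remove root 19; move last element 1 to root → [1, 17, 14, 6]
  1 vs larger child 17 at index 1, swap → [17, 1, 14, 6]
  1 vs only child 6 at index 3, swap → [17, 6, 14, 1]

[17, 6, 14, 1]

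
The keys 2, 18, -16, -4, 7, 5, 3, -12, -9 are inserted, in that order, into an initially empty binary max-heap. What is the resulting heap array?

[18, 7, 5, -4, 2, -16, 3, -12, -9]

Insert 2:
  append 2 at index 0 → [2] (no swap needed)
Insert 18:
  append 18 at index 1 → [2, 18]
  18 > parent 2 at index 0, swap → [18, 2]
Insert -16:
  append -16 at index 2 → [18, 2, -16] (no swap needed)
Insert -4:
  append -4 at index 3 → [18, 2, -16, -4] (no swap needed)
Insert 7:
  append 7 at index 4 → [18, 2, -16, -4, 7]
  7 > parent 2 at index 1, swap → [18, 7, -16, -4, 2]
Insert 5:
  append 5 at index 5 → [18, 7, -16, -4, 2, 5]
  5 > parent -16 at index 2, swap → [18, 7, 5, -4, 2, -16]
Insert 3:
  append 3 at index 6 → [18, 7, 5, -4, 2, -16, 3] (no swap needed)
Insert -12:
  append -12 at index 7 → [18, 7, 5, -4, 2, -16, 3, -12] (no swap needed)
Insert -9:
  append -9 at index 8 → [18, 7, 5, -4, 2, -16, 3, -12, -9] (no swap needed)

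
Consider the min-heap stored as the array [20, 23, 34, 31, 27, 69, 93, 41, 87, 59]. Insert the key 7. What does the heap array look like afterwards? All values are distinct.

append 7 at index 10 → [20, 23, 34, 31, 27, 69, 93, 41, 87, 59, 7]
7 < parent 27 at index 4, swap → [20, 23, 34, 31, 7, 69, 93, 41, 87, 59, 27]
7 < parent 23 at index 1, swap → [20, 7, 34, 31, 23, 69, 93, 41, 87, 59, 27]
7 < parent 20 at index 0, swap → [7, 20, 34, 31, 23, 69, 93, 41, 87, 59, 27]

[7, 20, 34, 31, 23, 69, 93, 41, 87, 59, 27]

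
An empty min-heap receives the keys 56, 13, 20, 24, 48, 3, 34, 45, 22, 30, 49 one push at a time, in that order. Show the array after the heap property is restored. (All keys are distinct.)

[3, 22, 13, 24, 30, 20, 34, 56, 45, 48, 49]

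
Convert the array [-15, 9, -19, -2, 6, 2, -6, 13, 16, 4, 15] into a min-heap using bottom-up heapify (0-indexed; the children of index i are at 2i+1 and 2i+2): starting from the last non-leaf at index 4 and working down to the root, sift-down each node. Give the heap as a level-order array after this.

[-19, -2, -15, 9, 4, 2, -6, 13, 16, 6, 15]

sift down from index 4:
  6 vs smaller child 4 at index 9, swap → [-15, 9, -19, -2, 4, 2, -6, 13, 16, 6, 15]
sift down from index 3: already satisfies heap property
sift down from index 2: already satisfies heap property
sift down from index 1:
  9 vs smaller child -2 at index 3, swap → [-15, -2, -19, 9, 4, 2, -6, 13, 16, 6, 15]
sift down from index 0:
  -15 vs smaller child -19 at index 2, swap → [-19, -2, -15, 9, 4, 2, -6, 13, 16, 6, 15]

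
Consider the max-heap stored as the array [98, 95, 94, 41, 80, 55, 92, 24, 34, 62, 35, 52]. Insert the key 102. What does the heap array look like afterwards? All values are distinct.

append 102 at index 12 → [98, 95, 94, 41, 80, 55, 92, 24, 34, 62, 35, 52, 102]
102 > parent 55 at index 5, swap → [98, 95, 94, 41, 80, 102, 92, 24, 34, 62, 35, 52, 55]
102 > parent 94 at index 2, swap → [98, 95, 102, 41, 80, 94, 92, 24, 34, 62, 35, 52, 55]
102 > parent 98 at index 0, swap → [102, 95, 98, 41, 80, 94, 92, 24, 34, 62, 35, 52, 55]

[102, 95, 98, 41, 80, 94, 92, 24, 34, 62, 35, 52, 55]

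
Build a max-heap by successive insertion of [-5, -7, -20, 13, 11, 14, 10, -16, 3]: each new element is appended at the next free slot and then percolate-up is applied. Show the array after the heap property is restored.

Insert -5:
  append -5 at index 0 → [-5] (no swap needed)
Insert -7:
  append -7 at index 1 → [-5, -7] (no swap needed)
Insert -20:
  append -20 at index 2 → [-5, -7, -20] (no swap needed)
Insert 13:
  append 13 at index 3 → [-5, -7, -20, 13]
  13 > parent -7 at index 1, swap → [-5, 13, -20, -7]
  13 > parent -5 at index 0, swap → [13, -5, -20, -7]
Insert 11:
  append 11 at index 4 → [13, -5, -20, -7, 11]
  11 > parent -5 at index 1, swap → [13, 11, -20, -7, -5]
Insert 14:
  append 14 at index 5 → [13, 11, -20, -7, -5, 14]
  14 > parent -20 at index 2, swap → [13, 11, 14, -7, -5, -20]
  14 > parent 13 at index 0, swap → [14, 11, 13, -7, -5, -20]
Insert 10:
  append 10 at index 6 → [14, 11, 13, -7, -5, -20, 10] (no swap needed)
Insert -16:
  append -16 at index 7 → [14, 11, 13, -7, -5, -20, 10, -16] (no swap needed)
Insert 3:
  append 3 at index 8 → [14, 11, 13, -7, -5, -20, 10, -16, 3]
  3 > parent -7 at index 3, swap → [14, 11, 13, 3, -5, -20, 10, -16, -7]

[14, 11, 13, 3, -5, -20, 10, -16, -7]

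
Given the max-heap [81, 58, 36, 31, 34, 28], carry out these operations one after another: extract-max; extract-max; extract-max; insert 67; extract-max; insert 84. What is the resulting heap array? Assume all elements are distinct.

[84, 34, 28, 31]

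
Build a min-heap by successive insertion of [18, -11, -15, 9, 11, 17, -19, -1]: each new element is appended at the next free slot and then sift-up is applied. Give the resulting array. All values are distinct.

[-19, -1, -15, 9, 11, 17, -11, 18]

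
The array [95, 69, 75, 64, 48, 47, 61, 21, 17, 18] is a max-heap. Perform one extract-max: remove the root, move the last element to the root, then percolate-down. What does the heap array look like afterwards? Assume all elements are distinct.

[75, 69, 61, 64, 48, 47, 18, 21, 17]

remove root 95; move last element 18 to root → [18, 69, 75, 64, 48, 47, 61, 21, 17]
18 vs larger child 75 at index 2, swap → [75, 69, 18, 64, 48, 47, 61, 21, 17]
18 vs larger child 61 at index 6, swap → [75, 69, 61, 64, 48, 47, 18, 21, 17]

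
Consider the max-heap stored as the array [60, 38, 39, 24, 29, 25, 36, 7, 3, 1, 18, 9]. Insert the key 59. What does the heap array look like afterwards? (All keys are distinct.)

[60, 38, 59, 24, 29, 39, 36, 7, 3, 1, 18, 9, 25]

append 59 at index 12 → [60, 38, 39, 24, 29, 25, 36, 7, 3, 1, 18, 9, 59]
59 > parent 25 at index 5, swap → [60, 38, 39, 24, 29, 59, 36, 7, 3, 1, 18, 9, 25]
59 > parent 39 at index 2, swap → [60, 38, 59, 24, 29, 39, 36, 7, 3, 1, 18, 9, 25]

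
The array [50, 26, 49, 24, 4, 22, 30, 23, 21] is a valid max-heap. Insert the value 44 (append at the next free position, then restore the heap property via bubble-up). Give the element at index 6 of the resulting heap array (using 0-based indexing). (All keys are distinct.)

append 44 at index 9 → [50, 26, 49, 24, 4, 22, 30, 23, 21, 44]
44 > parent 4 at index 4, swap → [50, 26, 49, 24, 44, 22, 30, 23, 21, 4]
44 > parent 26 at index 1, swap → [50, 44, 49, 24, 26, 22, 30, 23, 21, 4]
resulting array: [50, 44, 49, 24, 26, 22, 30, 23, 21, 4]

30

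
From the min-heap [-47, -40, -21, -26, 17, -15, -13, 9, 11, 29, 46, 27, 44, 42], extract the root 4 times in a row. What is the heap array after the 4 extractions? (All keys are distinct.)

extract-min #1 returns -47:
  remove root -47; move last element 42 to root → [42, -40, -21, -26, 17, -15, -13, 9, 11, 29, 46, 27, 44]
  42 vs smaller child -40 at index 1, swap → [-40, 42, -21, -26, 17, -15, -13, 9, 11, 29, 46, 27, 44]
  42 vs smaller child -26 at index 3, swap → [-40, -26, -21, 42, 17, -15, -13, 9, 11, 29, 46, 27, 44]
  42 vs smaller child 9 at index 7, swap → [-40, -26, -21, 9, 17, -15, -13, 42, 11, 29, 46, 27, 44]
extract-min #2 returns -40:
  remove root -40; move last element 44 to root → [44, -26, -21, 9, 17, -15, -13, 42, 11, 29, 46, 27]
  44 vs smaller child -26 at index 1, swap → [-26, 44, -21, 9, 17, -15, -13, 42, 11, 29, 46, 27]
  44 vs smaller child 9 at index 3, swap → [-26, 9, -21, 44, 17, -15, -13, 42, 11, 29, 46, 27]
  44 vs smaller child 11 at index 8, swap → [-26, 9, -21, 11, 17, -15, -13, 42, 44, 29, 46, 27]
extract-min #3 returns -26:
  remove root -26; move last element 27 to root → [27, 9, -21, 11, 17, -15, -13, 42, 44, 29, 46]
  27 vs smaller child -21 at index 2, swap → [-21, 9, 27, 11, 17, -15, -13, 42, 44, 29, 46]
  27 vs smaller child -15 at index 5, swap → [-21, 9, -15, 11, 17, 27, -13, 42, 44, 29, 46]
extract-min #4 returns -21:
  remove root -21; move last element 46 to root → [46, 9, -15, 11, 17, 27, -13, 42, 44, 29]
  46 vs smaller child -15 at index 2, swap → [-15, 9, 46, 11, 17, 27, -13, 42, 44, 29]
  46 vs smaller child -13 at index 6, swap → [-15, 9, -13, 11, 17, 27, 46, 42, 44, 29]

[-15, 9, -13, 11, 17, 27, 46, 42, 44, 29]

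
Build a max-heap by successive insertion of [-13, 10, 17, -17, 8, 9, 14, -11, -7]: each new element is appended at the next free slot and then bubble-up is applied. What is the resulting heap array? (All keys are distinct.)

[17, 8, 14, -7, -13, 9, 10, -17, -11]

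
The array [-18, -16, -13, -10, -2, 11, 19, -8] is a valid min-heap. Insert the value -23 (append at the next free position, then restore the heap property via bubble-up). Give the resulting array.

append -23 at index 8 → [-18, -16, -13, -10, -2, 11, 19, -8, -23]
-23 < parent -10 at index 3, swap → [-18, -16, -13, -23, -2, 11, 19, -8, -10]
-23 < parent -16 at index 1, swap → [-18, -23, -13, -16, -2, 11, 19, -8, -10]
-23 < parent -18 at index 0, swap → [-23, -18, -13, -16, -2, 11, 19, -8, -10]

[-23, -18, -13, -16, -2, 11, 19, -8, -10]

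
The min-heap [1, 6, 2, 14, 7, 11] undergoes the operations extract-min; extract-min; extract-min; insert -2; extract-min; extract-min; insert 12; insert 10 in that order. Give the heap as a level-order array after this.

extract-min → returns 1:
  remove root 1; move last element 11 to root → [11, 6, 2, 14, 7]
  11 vs smaller child 2 at index 2, swap → [2, 6, 11, 14, 7]
extract-min → returns 2:
  remove root 2; move last element 7 to root → [7, 6, 11, 14]
  7 vs smaller child 6 at index 1, swap → [6, 7, 11, 14]
extract-min → returns 6:
  remove root 6; move last element 14 to root → [14, 7, 11]
  14 vs smaller child 7 at index 1, swap → [7, 14, 11]
insert -2:
  append -2 at index 3 → [7, 14, 11, -2]
  -2 < parent 14 at index 1, swap → [7, -2, 11, 14]
  -2 < parent 7 at index 0, swap → [-2, 7, 11, 14]
extract-min → returns -2:
  remove root -2; move last element 14 to root → [14, 7, 11]
  14 vs smaller child 7 at index 1, swap → [7, 14, 11]
extract-min → returns 7:
  remove root 7; move last element 11 to root → [11, 14] (no swap needed)
insert 12:
  append 12 at index 2 → [11, 14, 12] (no swap needed)
insert 10:
  append 10 at index 3 → [11, 14, 12, 10]
  10 < parent 14 at index 1, swap → [11, 10, 12, 14]
  10 < parent 11 at index 0, swap → [10, 11, 12, 14]

[10, 11, 12, 14]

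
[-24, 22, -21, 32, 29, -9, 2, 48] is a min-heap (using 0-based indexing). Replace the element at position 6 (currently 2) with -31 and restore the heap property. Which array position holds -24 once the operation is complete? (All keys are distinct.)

set index 6 from 2 to -31 → [-24, 22, -21, 32, 29, -9, -31, 48]
-31 < parent -21 at index 2, swap → [-24, 22, -31, 32, 29, -9, -21, 48]
-31 < parent -24 at index 0, swap → [-31, 22, -24, 32, 29, -9, -21, 48]
resulting array: [-31, 22, -24, 32, 29, -9, -21, 48]

2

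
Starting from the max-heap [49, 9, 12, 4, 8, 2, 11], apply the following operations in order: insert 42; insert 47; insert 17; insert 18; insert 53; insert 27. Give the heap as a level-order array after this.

insert 42:
  append 42 at index 7 → [49, 9, 12, 4, 8, 2, 11, 42]
  42 > parent 4 at index 3, swap → [49, 9, 12, 42, 8, 2, 11, 4]
  42 > parent 9 at index 1, swap → [49, 42, 12, 9, 8, 2, 11, 4]
insert 47:
  append 47 at index 8 → [49, 42, 12, 9, 8, 2, 11, 4, 47]
  47 > parent 9 at index 3, swap → [49, 42, 12, 47, 8, 2, 11, 4, 9]
  47 > parent 42 at index 1, swap → [49, 47, 12, 42, 8, 2, 11, 4, 9]
insert 17:
  append 17 at index 9 → [49, 47, 12, 42, 8, 2, 11, 4, 9, 17]
  17 > parent 8 at index 4, swap → [49, 47, 12, 42, 17, 2, 11, 4, 9, 8]
insert 18:
  append 18 at index 10 → [49, 47, 12, 42, 17, 2, 11, 4, 9, 8, 18]
  18 > parent 17 at index 4, swap → [49, 47, 12, 42, 18, 2, 11, 4, 9, 8, 17]
insert 53:
  append 53 at index 11 → [49, 47, 12, 42, 18, 2, 11, 4, 9, 8, 17, 53]
  53 > parent 2 at index 5, swap → [49, 47, 12, 42, 18, 53, 11, 4, 9, 8, 17, 2]
  53 > parent 12 at index 2, swap → [49, 47, 53, 42, 18, 12, 11, 4, 9, 8, 17, 2]
  53 > parent 49 at index 0, swap → [53, 47, 49, 42, 18, 12, 11, 4, 9, 8, 17, 2]
insert 27:
  append 27 at index 12 → [53, 47, 49, 42, 18, 12, 11, 4, 9, 8, 17, 2, 27]
  27 > parent 12 at index 5, swap → [53, 47, 49, 42, 18, 27, 11, 4, 9, 8, 17, 2, 12]

[53, 47, 49, 42, 18, 27, 11, 4, 9, 8, 17, 2, 12]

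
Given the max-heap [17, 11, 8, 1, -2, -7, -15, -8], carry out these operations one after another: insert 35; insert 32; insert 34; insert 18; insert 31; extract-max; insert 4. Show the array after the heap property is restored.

[34, 32, 31, 11, 17, 18, -15, -8, 1, -2, 8, -7, 4]

insert 35:
  append 35 at index 8 → [17, 11, 8, 1, -2, -7, -15, -8, 35]
  35 > parent 1 at index 3, swap → [17, 11, 8, 35, -2, -7, -15, -8, 1]
  35 > parent 11 at index 1, swap → [17, 35, 8, 11, -2, -7, -15, -8, 1]
  35 > parent 17 at index 0, swap → [35, 17, 8, 11, -2, -7, -15, -8, 1]
insert 32:
  append 32 at index 9 → [35, 17, 8, 11, -2, -7, -15, -8, 1, 32]
  32 > parent -2 at index 4, swap → [35, 17, 8, 11, 32, -7, -15, -8, 1, -2]
  32 > parent 17 at index 1, swap → [35, 32, 8, 11, 17, -7, -15, -8, 1, -2]
insert 34:
  append 34 at index 10 → [35, 32, 8, 11, 17, -7, -15, -8, 1, -2, 34]
  34 > parent 17 at index 4, swap → [35, 32, 8, 11, 34, -7, -15, -8, 1, -2, 17]
  34 > parent 32 at index 1, swap → [35, 34, 8, 11, 32, -7, -15, -8, 1, -2, 17]
insert 18:
  append 18 at index 11 → [35, 34, 8, 11, 32, -7, -15, -8, 1, -2, 17, 18]
  18 > parent -7 at index 5, swap → [35, 34, 8, 11, 32, 18, -15, -8, 1, -2, 17, -7]
  18 > parent 8 at index 2, swap → [35, 34, 18, 11, 32, 8, -15, -8, 1, -2, 17, -7]
insert 31:
  append 31 at index 12 → [35, 34, 18, 11, 32, 8, -15, -8, 1, -2, 17, -7, 31]
  31 > parent 8 at index 5, swap → [35, 34, 18, 11, 32, 31, -15, -8, 1, -2, 17, -7, 8]
  31 > parent 18 at index 2, swap → [35, 34, 31, 11, 32, 18, -15, -8, 1, -2, 17, -7, 8]
extract-max → returns 35:
  remove root 35; move last element 8 to root → [8, 34, 31, 11, 32, 18, -15, -8, 1, -2, 17, -7]
  8 vs larger child 34 at index 1, swap → [34, 8, 31, 11, 32, 18, -15, -8, 1, -2, 17, -7]
  8 vs larger child 32 at index 4, swap → [34, 32, 31, 11, 8, 18, -15, -8, 1, -2, 17, -7]
  8 vs larger child 17 at index 10, swap → [34, 32, 31, 11, 17, 18, -15, -8, 1, -2, 8, -7]
insert 4:
  append 4 at index 12 → [34, 32, 31, 11, 17, 18, -15, -8, 1, -2, 8, -7, 4] (no swap needed)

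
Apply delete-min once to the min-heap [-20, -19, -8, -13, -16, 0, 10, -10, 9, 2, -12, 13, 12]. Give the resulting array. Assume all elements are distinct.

[-19, -16, -8, -13, -12, 0, 10, -10, 9, 2, 12, 13]

remove root -20; move last element 12 to root → [12, -19, -8, -13, -16, 0, 10, -10, 9, 2, -12, 13]
12 vs smaller child -19 at index 1, swap → [-19, 12, -8, -13, -16, 0, 10, -10, 9, 2, -12, 13]
12 vs smaller child -16 at index 4, swap → [-19, -16, -8, -13, 12, 0, 10, -10, 9, 2, -12, 13]
12 vs smaller child -12 at index 10, swap → [-19, -16, -8, -13, -12, 0, 10, -10, 9, 2, 12, 13]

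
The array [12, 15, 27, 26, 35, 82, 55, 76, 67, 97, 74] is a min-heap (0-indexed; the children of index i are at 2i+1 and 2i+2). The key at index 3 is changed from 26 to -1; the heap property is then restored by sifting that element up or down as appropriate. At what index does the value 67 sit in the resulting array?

8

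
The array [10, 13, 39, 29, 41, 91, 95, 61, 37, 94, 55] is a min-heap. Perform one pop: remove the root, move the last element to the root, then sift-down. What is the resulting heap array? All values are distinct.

[13, 29, 39, 37, 41, 91, 95, 61, 55, 94]

remove root 10; move last element 55 to root → [55, 13, 39, 29, 41, 91, 95, 61, 37, 94]
55 vs smaller child 13 at index 1, swap → [13, 55, 39, 29, 41, 91, 95, 61, 37, 94]
55 vs smaller child 29 at index 3, swap → [13, 29, 39, 55, 41, 91, 95, 61, 37, 94]
55 vs smaller child 37 at index 8, swap → [13, 29, 39, 37, 41, 91, 95, 61, 55, 94]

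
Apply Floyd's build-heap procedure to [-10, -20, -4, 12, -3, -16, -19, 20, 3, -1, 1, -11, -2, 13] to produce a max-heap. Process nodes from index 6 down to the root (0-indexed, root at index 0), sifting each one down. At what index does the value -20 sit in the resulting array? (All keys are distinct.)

7

sift down from index 6:
  -19 vs only child 13 at index 13, swap → [-10, -20, -4, 12, -3, -16, 13, 20, 3, -1, 1, -11, -2, -19]
sift down from index 5:
  -16 vs larger child -2 at index 12, swap → [-10, -20, -4, 12, -3, -2, 13, 20, 3, -1, 1, -11, -16, -19]
sift down from index 4:
  -3 vs larger child 1 at index 10, swap → [-10, -20, -4, 12, 1, -2, 13, 20, 3, -1, -3, -11, -16, -19]
sift down from index 3:
  12 vs larger child 20 at index 7, swap → [-10, -20, -4, 20, 1, -2, 13, 12, 3, -1, -3, -11, -16, -19]
sift down from index 2:
  -4 vs larger child 13 at index 6, swap → [-10, -20, 13, 20, 1, -2, -4, 12, 3, -1, -3, -11, -16, -19]
sift down from index 1:
  -20 vs larger child 20 at index 3, swap → [-10, 20, 13, -20, 1, -2, -4, 12, 3, -1, -3, -11, -16, -19]
  -20 vs larger child 12 at index 7, swap → [-10, 20, 13, 12, 1, -2, -4, -20, 3, -1, -3, -11, -16, -19]
sift down from index 0:
  -10 vs larger child 20 at index 1, swap → [20, -10, 13, 12, 1, -2, -4, -20, 3, -1, -3, -11, -16, -19]
  -10 vs larger child 12 at index 3, swap → [20, 12, 13, -10, 1, -2, -4, -20, 3, -1, -3, -11, -16, -19]
  -10 vs larger child 3 at index 8, swap → [20, 12, 13, 3, 1, -2, -4, -20, -10, -1, -3, -11, -16, -19]
resulting array: [20, 12, 13, 3, 1, -2, -4, -20, -10, -1, -3, -11, -16, -19]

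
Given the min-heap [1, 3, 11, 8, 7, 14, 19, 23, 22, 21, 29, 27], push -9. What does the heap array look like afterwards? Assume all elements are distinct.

append -9 at index 12 → [1, 3, 11, 8, 7, 14, 19, 23, 22, 21, 29, 27, -9]
-9 < parent 14 at index 5, swap → [1, 3, 11, 8, 7, -9, 19, 23, 22, 21, 29, 27, 14]
-9 < parent 11 at index 2, swap → [1, 3, -9, 8, 7, 11, 19, 23, 22, 21, 29, 27, 14]
-9 < parent 1 at index 0, swap → [-9, 3, 1, 8, 7, 11, 19, 23, 22, 21, 29, 27, 14]

[-9, 3, 1, 8, 7, 11, 19, 23, 22, 21, 29, 27, 14]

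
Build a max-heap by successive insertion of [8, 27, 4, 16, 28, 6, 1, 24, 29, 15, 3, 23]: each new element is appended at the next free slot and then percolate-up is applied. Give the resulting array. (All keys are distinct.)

[29, 28, 23, 27, 16, 6, 1, 8, 24, 15, 3, 4]

Insert 8:
  append 8 at index 0 → [8] (no swap needed)
Insert 27:
  append 27 at index 1 → [8, 27]
  27 > parent 8 at index 0, swap → [27, 8]
Insert 4:
  append 4 at index 2 → [27, 8, 4] (no swap needed)
Insert 16:
  append 16 at index 3 → [27, 8, 4, 16]
  16 > parent 8 at index 1, swap → [27, 16, 4, 8]
Insert 28:
  append 28 at index 4 → [27, 16, 4, 8, 28]
  28 > parent 16 at index 1, swap → [27, 28, 4, 8, 16]
  28 > parent 27 at index 0, swap → [28, 27, 4, 8, 16]
Insert 6:
  append 6 at index 5 → [28, 27, 4, 8, 16, 6]
  6 > parent 4 at index 2, swap → [28, 27, 6, 8, 16, 4]
Insert 1:
  append 1 at index 6 → [28, 27, 6, 8, 16, 4, 1] (no swap needed)
Insert 24:
  append 24 at index 7 → [28, 27, 6, 8, 16, 4, 1, 24]
  24 > parent 8 at index 3, swap → [28, 27, 6, 24, 16, 4, 1, 8]
Insert 29:
  append 29 at index 8 → [28, 27, 6, 24, 16, 4, 1, 8, 29]
  29 > parent 24 at index 3, swap → [28, 27, 6, 29, 16, 4, 1, 8, 24]
  29 > parent 27 at index 1, swap → [28, 29, 6, 27, 16, 4, 1, 8, 24]
  29 > parent 28 at index 0, swap → [29, 28, 6, 27, 16, 4, 1, 8, 24]
Insert 15:
  append 15 at index 9 → [29, 28, 6, 27, 16, 4, 1, 8, 24, 15] (no swap needed)
Insert 3:
  append 3 at index 10 → [29, 28, 6, 27, 16, 4, 1, 8, 24, 15, 3] (no swap needed)
Insert 23:
  append 23 at index 11 → [29, 28, 6, 27, 16, 4, 1, 8, 24, 15, 3, 23]
  23 > parent 4 at index 5, swap → [29, 28, 6, 27, 16, 23, 1, 8, 24, 15, 3, 4]
  23 > parent 6 at index 2, swap → [29, 28, 23, 27, 16, 6, 1, 8, 24, 15, 3, 4]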